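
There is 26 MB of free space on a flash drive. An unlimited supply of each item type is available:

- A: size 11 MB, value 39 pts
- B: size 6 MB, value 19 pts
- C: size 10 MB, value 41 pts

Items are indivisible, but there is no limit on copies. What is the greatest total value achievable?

Best value-per-unit is C at 41/10; filling with it alone gives 2×41 = 82.
Optimal mix: 1×B + 2×C → size 26, value 101.

101 pts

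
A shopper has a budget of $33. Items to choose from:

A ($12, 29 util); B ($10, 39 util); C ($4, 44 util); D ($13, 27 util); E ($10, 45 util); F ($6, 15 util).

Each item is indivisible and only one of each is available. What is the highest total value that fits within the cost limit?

Check high-value combinations within $33:
- B+C+E+F: cost 10+4+10+6=30, value 39+44+45+15=143
- A+C+E+F: cost 12+4+10+6=32, value 29+44+45+15=133
- C+D+E+F: cost 4+13+10+6=33, value 44+27+45+15=131
Best: 143 util.

143 util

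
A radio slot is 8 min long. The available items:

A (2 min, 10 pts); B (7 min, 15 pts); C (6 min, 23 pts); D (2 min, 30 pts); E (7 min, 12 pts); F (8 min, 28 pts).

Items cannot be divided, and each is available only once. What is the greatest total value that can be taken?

53 pts

This is a 0/1 knapsack; check combinations near the capacity.
- C+D: duration 6+2=8, value 23+30=53
- A+D: duration 2+2=4, value 10+30=40
- A+C: duration 2+6=8, value 10+23=33
Best: 53 pts.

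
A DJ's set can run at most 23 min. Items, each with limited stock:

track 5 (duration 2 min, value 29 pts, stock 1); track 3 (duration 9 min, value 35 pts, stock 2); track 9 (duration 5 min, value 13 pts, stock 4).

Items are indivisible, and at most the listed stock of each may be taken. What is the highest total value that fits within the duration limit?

Best selections within duration 23 and stock limits:
- 1×track 5 + 2×track 3: duration 20, value 99
- 1×track 5 + 1×track 3 + 2×track 9: duration 21, value 90
Best: 99 pts.

99 pts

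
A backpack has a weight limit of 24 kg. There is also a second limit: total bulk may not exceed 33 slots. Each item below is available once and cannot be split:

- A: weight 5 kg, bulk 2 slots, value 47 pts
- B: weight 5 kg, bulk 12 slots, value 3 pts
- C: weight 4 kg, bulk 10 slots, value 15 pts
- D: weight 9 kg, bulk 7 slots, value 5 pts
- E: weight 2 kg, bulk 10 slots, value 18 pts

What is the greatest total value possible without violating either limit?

85 pts

Feasible sets respecting both limits:
- A+C+D+E: weight 20, bulk 29, value 85
- A+C+E: weight 11, bulk 22, value 80
- A+B+D+E: weight 21, bulk 31, value 73
- A+B+C+D: weight 23, bulk 31, value 70
Best: 85 pts.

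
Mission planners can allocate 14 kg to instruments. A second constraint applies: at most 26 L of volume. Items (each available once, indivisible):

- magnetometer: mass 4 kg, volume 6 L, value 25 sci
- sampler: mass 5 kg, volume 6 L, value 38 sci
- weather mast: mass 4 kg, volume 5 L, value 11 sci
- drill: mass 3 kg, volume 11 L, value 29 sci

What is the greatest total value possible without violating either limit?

Feasible sets respecting both limits:
- magnetometer+sampler+drill: mass 12, volume 23, value 92
- sampler+weather mast+drill: mass 12, volume 22, value 78
- magnetometer+sampler+weather mast: mass 13, volume 17, value 74
- sampler+drill: mass 8, volume 17, value 67
Best: 92 sci.

92 sci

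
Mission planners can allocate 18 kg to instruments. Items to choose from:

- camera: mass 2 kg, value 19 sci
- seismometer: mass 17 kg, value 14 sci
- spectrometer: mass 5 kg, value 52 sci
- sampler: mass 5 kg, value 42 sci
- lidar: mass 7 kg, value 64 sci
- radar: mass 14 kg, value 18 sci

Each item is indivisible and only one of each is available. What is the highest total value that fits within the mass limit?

158 sci

Check high-value combinations within 18 kg:
- spectrometer+sampler+lidar: mass 5+5+7=17, value 52+42+64=158
- camera+spectrometer+lidar: mass 2+5+7=14, value 19+52+64=135
- camera+sampler+lidar: mass 2+5+7=14, value 19+42+64=125
- spectrometer+lidar: mass 5+7=12, value 52+64=116
- camera+spectrometer+sampler: mass 2+5+5=12, value 19+52+42=113
Best: 158 sci.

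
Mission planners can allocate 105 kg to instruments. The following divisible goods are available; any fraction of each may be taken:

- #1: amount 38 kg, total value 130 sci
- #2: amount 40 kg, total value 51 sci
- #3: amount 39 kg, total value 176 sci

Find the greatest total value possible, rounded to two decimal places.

Take in order of value per unit:
- #3 (176/39 per unit): all 39 → value 176, running total 176.00
- #1 (130/38 per unit): all 38 → value 130, running total 306.00
- #2 (51/40 per unit): 28 of 40 → value 28×51/40 = 35.7000, running total 341.70
Total 341.70.

341.70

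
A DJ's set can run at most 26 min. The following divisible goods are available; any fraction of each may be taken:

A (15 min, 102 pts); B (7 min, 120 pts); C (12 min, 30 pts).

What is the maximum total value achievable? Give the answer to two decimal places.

Take in order of value per unit:
- B (120/7 per unit): all 7 → value 120, running total 120.00
- A (102/15 per unit): all 15 → value 102, running total 222.00
- C (30/12 per unit): 4 of 12 → value 4×30/12 = 10.0000, running total 232.00
Total 232.00.

232.00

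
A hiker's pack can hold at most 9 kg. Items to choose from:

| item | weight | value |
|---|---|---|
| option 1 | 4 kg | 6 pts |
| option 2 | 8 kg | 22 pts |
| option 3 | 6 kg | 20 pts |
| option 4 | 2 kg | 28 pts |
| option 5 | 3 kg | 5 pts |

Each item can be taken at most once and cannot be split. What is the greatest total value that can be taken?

48 pts

Check high-value combinations within 9 kg:
- option 3+option 4: weight 6+2=8, value 20+28=48
- option 1+option 4+option 5: weight 4+2+3=9, value 6+28+5=39
- option 1+option 4: weight 4+2=6, value 6+28=34
- option 4+option 5: weight 2+3=5, value 28+5=33
- option 4: weight 2, value 28
Best: 48 pts.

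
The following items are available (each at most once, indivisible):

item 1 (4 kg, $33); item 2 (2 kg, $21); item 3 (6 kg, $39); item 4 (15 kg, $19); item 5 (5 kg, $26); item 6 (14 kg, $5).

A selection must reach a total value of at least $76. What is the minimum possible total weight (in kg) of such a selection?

Subsets with value ≥ 76, sorted by total weight:
- item 1+item 2+item 5: weight 11, value 80
- item 1+item 2+item 3: weight 12, value 93
- item 2+item 3+item 5: weight 13, value 86
Minimum weight: 11 kg.

11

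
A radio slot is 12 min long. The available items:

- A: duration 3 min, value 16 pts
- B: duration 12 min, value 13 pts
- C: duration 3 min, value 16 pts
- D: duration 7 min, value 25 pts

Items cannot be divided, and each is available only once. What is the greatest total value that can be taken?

Check high-value combinations within 12 min:
- A+D: duration 3+7=10, value 16+25=41
- C+D: duration 3+7=10, value 16+25=41
- A+C: duration 3+3=6, value 16+16=32
Best: 41 pts.

41 pts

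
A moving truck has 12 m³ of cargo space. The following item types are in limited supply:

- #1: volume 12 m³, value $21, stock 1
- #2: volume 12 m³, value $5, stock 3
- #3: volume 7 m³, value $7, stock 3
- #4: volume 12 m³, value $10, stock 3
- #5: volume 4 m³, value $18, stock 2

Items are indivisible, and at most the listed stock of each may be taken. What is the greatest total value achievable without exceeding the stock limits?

$36

Best selections within volume 12 and stock limits:
- 2×#5: volume 8, value 36
- 1×#3 + 1×#5: volume 11, value 25
Best: $36.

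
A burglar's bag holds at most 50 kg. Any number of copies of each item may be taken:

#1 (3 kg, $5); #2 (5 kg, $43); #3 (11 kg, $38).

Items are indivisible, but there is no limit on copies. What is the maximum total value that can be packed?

Best value-per-unit is #2 at 43/5, and filling with it alone uses weight 10×5=50. No mix of the others beats 10×43 = 430.

$430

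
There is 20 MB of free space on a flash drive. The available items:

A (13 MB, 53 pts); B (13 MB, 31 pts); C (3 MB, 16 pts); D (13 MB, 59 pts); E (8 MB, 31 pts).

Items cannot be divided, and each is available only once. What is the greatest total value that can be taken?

75 pts

Check high-value combinations within 20 MB:
- C+D: size 3+13=16, value 16+59=75
- A+C: size 13+3=16, value 53+16=69
- D: size 13, value 59
Best: 75 pts.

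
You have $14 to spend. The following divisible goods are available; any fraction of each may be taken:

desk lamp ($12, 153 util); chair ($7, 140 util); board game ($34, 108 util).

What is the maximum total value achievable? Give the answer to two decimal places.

229.25

Take in order of value per unit:
- chair (140/7 per unit): all 7 → value 140, running total 140.00
- desk lamp (153/12 per unit): 7 of 12 → value 7×153/12 = 89.2500, running total 229.25
Total 229.25.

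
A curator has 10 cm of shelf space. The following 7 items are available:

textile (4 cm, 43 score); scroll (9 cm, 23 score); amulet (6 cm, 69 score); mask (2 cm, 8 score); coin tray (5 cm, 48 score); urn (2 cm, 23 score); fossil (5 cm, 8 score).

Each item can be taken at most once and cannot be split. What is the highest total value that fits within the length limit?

Check high-value combinations within 10 cm:
- textile+amulet: length 4+6=10, value 43+69=112
- amulet+mask+urn: length 6+2+2=10, value 69+8+23=100
- amulet+urn: length 6+2=8, value 69+23=92
Best: 112 score.

112 score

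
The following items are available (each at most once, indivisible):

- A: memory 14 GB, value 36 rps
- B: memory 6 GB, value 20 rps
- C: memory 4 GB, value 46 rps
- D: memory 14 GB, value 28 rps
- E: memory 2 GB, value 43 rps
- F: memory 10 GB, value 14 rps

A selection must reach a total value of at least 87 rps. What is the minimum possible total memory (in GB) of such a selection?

6

Subsets with value ≥ 87, sorted by total memory:
- C+E: memory 6, value 89
- B+C+E: memory 12, value 109
- C+E+F: memory 16, value 103
- A+C+E: memory 20, value 125
Minimum memory: 6 GB.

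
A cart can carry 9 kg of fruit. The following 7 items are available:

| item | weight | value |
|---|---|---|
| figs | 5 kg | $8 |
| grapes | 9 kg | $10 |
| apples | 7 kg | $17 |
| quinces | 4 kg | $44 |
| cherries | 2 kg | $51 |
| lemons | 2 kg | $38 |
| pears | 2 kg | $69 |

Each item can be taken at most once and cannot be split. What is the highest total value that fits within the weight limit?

$164

Check high-value combinations within 9 kg:
- quinces+cherries+pears: weight 4+2+2=8, value 44+51+69=164
- cherries+lemons+pears: weight 2+2+2=6, value 51+38+69=158
- quinces+lemons+pears: weight 4+2+2=8, value 44+38+69=151
- quinces+cherries+lemons: weight 4+2+2=8, value 44+51+38=133
Best: $164.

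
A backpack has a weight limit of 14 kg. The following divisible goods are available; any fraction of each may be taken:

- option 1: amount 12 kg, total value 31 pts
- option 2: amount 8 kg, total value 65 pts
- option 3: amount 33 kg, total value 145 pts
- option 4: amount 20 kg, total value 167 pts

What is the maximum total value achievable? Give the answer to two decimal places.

Take in order of value per unit:
- option 4 (167/20 per unit): 14 of 20 → value 14×167/20 = 116.9000, running total 116.90
Total 116.90.

116.90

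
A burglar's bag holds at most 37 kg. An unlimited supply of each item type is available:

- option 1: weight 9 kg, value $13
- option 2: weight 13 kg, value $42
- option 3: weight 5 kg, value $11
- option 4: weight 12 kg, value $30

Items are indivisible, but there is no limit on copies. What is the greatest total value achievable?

Best value-per-unit is option 2 at 42/13; filling with it alone gives 2×42 = 84.
Optimal mix: 2×option 2 + 2×option 3 → weight 36, value 106.

$106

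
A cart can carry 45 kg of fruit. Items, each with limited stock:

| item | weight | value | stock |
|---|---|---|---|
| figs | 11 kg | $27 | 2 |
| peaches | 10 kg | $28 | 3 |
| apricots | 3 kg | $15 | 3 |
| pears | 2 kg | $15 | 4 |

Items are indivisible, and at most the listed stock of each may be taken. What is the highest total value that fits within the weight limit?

$174

Top feasible selections:
- 3×peaches + 2×apricots + 4×pears: weight 44, value 174
- 3×peaches + 3×apricots + 3×pears: weight 45, value 174
- 1×figs + 2×peaches + 2×apricots + 4×pears: weight 45, value 173
- 2×peaches + 3×apricots + 4×pears: weight 37, value 161
Best: $174.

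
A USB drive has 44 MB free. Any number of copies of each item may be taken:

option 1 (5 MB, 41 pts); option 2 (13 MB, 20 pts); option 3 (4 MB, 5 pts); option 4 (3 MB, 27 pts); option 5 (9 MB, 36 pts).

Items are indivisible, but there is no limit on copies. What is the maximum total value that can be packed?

392 pts

Best value-per-unit is option 4 at 27/3; filling with it alone gives 14×27 = 378.
Optimal mix: 1×option 1 + 13×option 4 → size 44, value 392.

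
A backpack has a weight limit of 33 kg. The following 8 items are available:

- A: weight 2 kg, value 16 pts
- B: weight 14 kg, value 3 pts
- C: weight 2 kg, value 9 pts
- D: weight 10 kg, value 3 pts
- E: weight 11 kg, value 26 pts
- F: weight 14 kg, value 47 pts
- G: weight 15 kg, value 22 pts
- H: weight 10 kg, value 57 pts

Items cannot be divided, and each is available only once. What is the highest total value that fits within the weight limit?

129 pts

Check high-value combinations within 33 kg:
- A+C+F+H: weight 2+2+14+10=28, value 16+9+47+57=129
- A+F+H: weight 2+14+10=26, value 16+47+57=120
- C+F+H: weight 2+14+10=26, value 9+47+57=113
- A+C+E+H: weight 2+2+11+10=25, value 16+9+26+57=108
Best: 129 pts.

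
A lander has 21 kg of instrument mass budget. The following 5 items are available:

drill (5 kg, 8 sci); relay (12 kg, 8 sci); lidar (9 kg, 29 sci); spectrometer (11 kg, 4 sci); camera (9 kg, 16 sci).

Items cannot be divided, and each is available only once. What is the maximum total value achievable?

This is a 0/1 knapsack; check combinations near the capacity.
- lidar+camera: mass 9+9=18, value 29+16=45
- drill+lidar: mass 5+9=14, value 8+29=37
- relay+lidar: mass 12+9=21, value 8+29=37
- lidar+spectrometer: mass 9+11=20, value 29+4=33
Best: 45 sci.

45 sci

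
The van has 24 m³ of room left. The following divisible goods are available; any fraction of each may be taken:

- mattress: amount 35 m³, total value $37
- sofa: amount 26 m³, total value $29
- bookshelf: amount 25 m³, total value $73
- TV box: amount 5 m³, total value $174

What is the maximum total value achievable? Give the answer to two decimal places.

Take in order of value per unit:
- TV box (174/5 per unit): all 5 → value 174, running total 174.00
- bookshelf (73/25 per unit): 19 of 25 → value 19×73/25 = 55.4800, running total 229.48
Total 229.48.

229.48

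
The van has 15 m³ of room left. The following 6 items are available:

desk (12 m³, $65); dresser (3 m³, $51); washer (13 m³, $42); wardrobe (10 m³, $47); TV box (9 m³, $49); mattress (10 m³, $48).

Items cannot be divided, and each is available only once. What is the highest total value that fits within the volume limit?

Check high-value combinations within 15 m³:
- desk+dresser: volume 12+3=15, value 65+51=116
- dresser+TV box: volume 3+9=12, value 51+49=100
- dresser+mattress: volume 3+10=13, value 51+48=99
- dresser+wardrobe: volume 3+10=13, value 51+47=98
Best: $116.

$116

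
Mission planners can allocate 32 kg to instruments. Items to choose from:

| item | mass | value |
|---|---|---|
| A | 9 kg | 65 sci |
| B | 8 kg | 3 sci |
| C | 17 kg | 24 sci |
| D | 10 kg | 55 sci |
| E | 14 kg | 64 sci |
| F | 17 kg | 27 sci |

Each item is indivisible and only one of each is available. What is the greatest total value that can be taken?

132 sci

Check high-value combinations within 32 kg:
- A+B+E: mass 9+8+14=31, value 65+3+64=132
- A+E: mass 9+14=23, value 65+64=129
- A+B+D: mass 9+8+10=27, value 65+3+55=123
Best: 132 sci.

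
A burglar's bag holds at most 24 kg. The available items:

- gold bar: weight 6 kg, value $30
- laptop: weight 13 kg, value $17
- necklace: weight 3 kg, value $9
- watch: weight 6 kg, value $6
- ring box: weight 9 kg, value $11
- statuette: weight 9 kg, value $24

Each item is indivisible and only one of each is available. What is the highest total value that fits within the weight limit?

$69

Check high-value combinations within 24 kg:
- gold bar+necklace+watch+statuette: weight 6+3+6+9=24, value 30+9+6+24=69
- gold bar+ring box+statuette: weight 6+9+9=24, value 30+11+24=65
- gold bar+necklace+statuette: weight 6+3+9=18, value 30+9+24=63
- gold bar+watch+statuette: weight 6+6+9=21, value 30+6+24=60
Best: $69.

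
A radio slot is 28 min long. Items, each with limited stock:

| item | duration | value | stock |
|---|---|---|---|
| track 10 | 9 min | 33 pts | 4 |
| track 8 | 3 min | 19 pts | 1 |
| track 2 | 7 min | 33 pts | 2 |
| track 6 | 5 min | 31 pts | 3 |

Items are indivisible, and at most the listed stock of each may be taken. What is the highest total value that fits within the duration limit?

147 pts

Best selections within duration 28 and stock limits:
- 1×track 8 + 2×track 2 + 2×track 6: duration 27, value 147
- 1×track 8 + 1×track 2 + 3×track 6: duration 25, value 145
Best: 147 pts.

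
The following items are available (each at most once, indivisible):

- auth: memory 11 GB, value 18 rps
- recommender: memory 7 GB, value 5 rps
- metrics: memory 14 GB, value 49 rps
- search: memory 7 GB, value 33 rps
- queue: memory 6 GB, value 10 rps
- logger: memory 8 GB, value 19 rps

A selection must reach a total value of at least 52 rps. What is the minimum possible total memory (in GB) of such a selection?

15

Subsets with value ≥ 52, sorted by total memory:
- search+logger: memory 15, value 52
- metrics+queue: memory 20, value 59
- metrics+search: memory 21, value 82
- search+queue+logger: memory 21, value 62
Minimum memory: 15 GB.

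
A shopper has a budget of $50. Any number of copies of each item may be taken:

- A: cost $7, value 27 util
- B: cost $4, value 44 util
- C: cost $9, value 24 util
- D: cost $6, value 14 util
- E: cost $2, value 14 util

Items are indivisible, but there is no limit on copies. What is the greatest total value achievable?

542 util

Best value-per-unit is B at 44/4; filling with it alone gives 12×44 = 528.
Optimal mix: 12×B + 1×E → cost 50, value 542.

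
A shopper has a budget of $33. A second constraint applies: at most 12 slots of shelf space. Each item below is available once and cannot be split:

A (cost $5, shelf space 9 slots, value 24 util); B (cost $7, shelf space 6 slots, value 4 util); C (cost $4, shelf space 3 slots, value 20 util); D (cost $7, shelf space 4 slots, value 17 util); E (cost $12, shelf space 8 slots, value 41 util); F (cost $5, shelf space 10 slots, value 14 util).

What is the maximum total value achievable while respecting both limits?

Feasible sets respecting both limits:
- C+E: cost 16, shelf space 11, value 61
- D+E: cost 19, shelf space 12, value 58
- A+C: cost 9, shelf space 12, value 44
- E: cost 12, shelf space 8, value 41
Best: 61 util.

61 util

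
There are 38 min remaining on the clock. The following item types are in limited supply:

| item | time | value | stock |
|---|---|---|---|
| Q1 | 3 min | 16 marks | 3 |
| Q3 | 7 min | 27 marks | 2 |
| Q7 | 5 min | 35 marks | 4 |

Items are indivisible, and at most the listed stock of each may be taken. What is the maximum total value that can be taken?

215 marks

Best selections within time 38 and stock limits:
- 3×Q1 + 1×Q3 + 4×Q7: time 36, value 215
- 1×Q1 + 2×Q3 + 4×Q7: time 37, value 210
- 3×Q1 + 2×Q3 + 3×Q7: time 38, value 207
Best: 215 marks.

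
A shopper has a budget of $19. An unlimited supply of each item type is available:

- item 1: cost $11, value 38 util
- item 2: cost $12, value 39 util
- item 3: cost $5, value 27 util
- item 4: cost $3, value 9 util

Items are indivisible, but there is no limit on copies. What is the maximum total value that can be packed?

Best value-per-unit is item 3 at 27/5; filling with it alone gives 3×27 = 81.
Optimal mix: 3×item 3 + 1×item 4 → cost 18, value 90.

90 util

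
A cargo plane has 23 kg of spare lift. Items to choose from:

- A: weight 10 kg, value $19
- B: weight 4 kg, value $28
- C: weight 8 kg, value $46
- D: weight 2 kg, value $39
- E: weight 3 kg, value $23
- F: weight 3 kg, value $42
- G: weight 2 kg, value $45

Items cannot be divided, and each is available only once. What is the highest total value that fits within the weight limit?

$223

This is a 0/1 knapsack; check combinations near the capacity.
- B+C+D+E+F+G: weight 4+8+2+3+3+2=22, value 28+46+39+23+42+45=223
- B+C+D+F+G: weight 4+8+2+3+2=19, value 28+46+39+42+45=200
- C+D+E+F+G: weight 8+2+3+3+2=18, value 46+39+23+42+45=195
- B+C+E+F+G: weight 4+8+3+3+2=20, value 28+46+23+42+45=184
Best: $223.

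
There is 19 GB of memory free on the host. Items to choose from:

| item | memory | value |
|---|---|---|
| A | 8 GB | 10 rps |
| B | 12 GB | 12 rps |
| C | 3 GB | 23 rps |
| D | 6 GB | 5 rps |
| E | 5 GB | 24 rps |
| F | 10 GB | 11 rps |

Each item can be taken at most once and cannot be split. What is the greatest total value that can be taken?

Check high-value combinations within 19 GB:
- C+E+F: memory 3+5+10=18, value 23+24+11=58
- A+C+E: memory 8+3+5=16, value 10+23+24=57
- C+D+E: memory 3+6+5=14, value 23+5+24=52
- C+E: memory 3+5=8, value 23+24=47
- A+D+E: memory 8+6+5=19, value 10+5+24=39
Best: 58 rps.

58 rps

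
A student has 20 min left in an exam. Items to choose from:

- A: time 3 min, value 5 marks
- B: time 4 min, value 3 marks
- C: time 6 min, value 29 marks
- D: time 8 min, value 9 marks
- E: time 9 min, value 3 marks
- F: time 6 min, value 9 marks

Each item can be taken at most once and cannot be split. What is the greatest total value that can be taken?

47 marks

Check high-value combinations within 20 min:
- C+D+F: time 6+8+6=20, value 29+9+9=47
- A+B+C+F: time 3+4+6+6=19, value 5+3+29+9=46
- A+C+F: time 3+6+6=15, value 5+29+9=43
Best: 47 marks.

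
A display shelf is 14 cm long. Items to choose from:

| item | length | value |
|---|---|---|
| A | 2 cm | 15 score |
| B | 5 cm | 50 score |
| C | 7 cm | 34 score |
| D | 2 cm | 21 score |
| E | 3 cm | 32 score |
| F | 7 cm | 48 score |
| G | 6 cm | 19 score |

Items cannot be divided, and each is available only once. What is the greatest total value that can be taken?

Check high-value combinations within 14 cm:
- B+D+F: length 5+2+7=14, value 50+21+48=119
- A+B+D+E: length 2+5+2+3=12, value 15+50+21+32=118
- A+D+E+F: length 2+2+3+7=14, value 15+21+32+48=116
Best: 119 score.

119 score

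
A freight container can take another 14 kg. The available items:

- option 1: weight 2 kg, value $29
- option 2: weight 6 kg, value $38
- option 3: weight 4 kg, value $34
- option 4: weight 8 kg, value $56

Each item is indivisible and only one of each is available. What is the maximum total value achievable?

Check high-value combinations within 14 kg:
- option 1+option 3+option 4: weight 2+4+8=14, value 29+34+56=119
- option 1+option 2+option 3: weight 2+6+4=12, value 29+38+34=101
- option 2+option 4: weight 6+8=14, value 38+56=94
- option 3+option 4: weight 4+8=12, value 34+56=90
- option 1+option 4: weight 2+8=10, value 29+56=85
Best: $119.

$119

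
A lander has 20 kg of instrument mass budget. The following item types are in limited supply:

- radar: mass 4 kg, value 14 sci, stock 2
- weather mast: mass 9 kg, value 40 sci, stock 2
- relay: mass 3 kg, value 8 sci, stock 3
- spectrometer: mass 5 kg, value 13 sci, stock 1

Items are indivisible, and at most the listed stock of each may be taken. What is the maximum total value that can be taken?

Top feasible selections:
- 2×weather mast: mass 18, value 80
- 2×radar + 1×weather mast + 1×relay: mass 20, value 76
- 1×radar + 1×weather mast + 2×relay: mass 19, value 70
Best: 80 sci.

80 sci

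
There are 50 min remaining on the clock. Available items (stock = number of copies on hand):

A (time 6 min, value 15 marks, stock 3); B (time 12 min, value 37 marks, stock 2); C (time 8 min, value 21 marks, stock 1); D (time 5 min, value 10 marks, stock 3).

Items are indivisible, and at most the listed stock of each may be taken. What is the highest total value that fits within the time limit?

140 marks

Best selections within time 50 and stock limits:
- 3×A + 2×B + 1×C: time 50, value 140
- 2×A + 2×B + 1×C + 1×D: time 49, value 135
- 1×A + 2×B + 1×C + 2×D: time 48, value 130
Best: 140 marks.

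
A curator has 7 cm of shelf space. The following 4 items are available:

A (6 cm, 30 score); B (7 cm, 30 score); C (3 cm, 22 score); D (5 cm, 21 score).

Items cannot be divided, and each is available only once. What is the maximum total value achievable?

Check high-value combinations within 7 cm:
- A: length 6, value 30
- B: length 7, value 30
- C: length 3, value 22
- D: length 5, value 21
Best: 30 score.

30 score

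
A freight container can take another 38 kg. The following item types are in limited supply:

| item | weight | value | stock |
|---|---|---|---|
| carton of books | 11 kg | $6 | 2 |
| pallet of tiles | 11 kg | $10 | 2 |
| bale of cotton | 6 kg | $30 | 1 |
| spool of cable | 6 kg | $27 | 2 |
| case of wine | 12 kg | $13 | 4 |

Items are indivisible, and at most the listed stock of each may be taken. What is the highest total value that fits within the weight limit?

Best selections within weight 38 and stock limits:
- 1×bale of cotton + 2×spool of cable + 1×case of wine: weight 30, value 97
- 1×pallet of tiles + 1×bale of cotton + 2×spool of cable: weight 29, value 94
- 1×carton of books + 1×bale of cotton + 2×spool of cable: weight 29, value 90
Best: $97.

$97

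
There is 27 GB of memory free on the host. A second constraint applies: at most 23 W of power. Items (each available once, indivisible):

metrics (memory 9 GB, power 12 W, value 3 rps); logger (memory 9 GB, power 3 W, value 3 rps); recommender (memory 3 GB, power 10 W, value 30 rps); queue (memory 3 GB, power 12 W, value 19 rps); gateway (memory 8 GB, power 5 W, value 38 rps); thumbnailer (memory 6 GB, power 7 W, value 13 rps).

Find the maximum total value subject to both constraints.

81 rps

Feasible sets respecting both limits:
- recommender+gateway+thumbnailer: memory 17, power 22, value 81
- logger+recommender+gateway: memory 20, power 18, value 71
- recommender+gateway: memory 11, power 15, value 68
- logger+queue+gateway: memory 20, power 20, value 60
Best: 81 rps.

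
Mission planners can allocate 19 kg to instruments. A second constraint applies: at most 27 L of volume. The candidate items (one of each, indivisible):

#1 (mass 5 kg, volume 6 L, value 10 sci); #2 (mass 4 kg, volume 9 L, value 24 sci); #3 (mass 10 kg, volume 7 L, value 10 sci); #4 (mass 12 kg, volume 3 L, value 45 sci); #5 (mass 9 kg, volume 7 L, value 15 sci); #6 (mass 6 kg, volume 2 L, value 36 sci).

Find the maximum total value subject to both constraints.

Feasible sets respecting both limits:
- #4+#6: mass 18, volume 5, value 81
- #2+#5+#6: mass 19, volume 18, value 75
- #1+#2+#6: mass 15, volume 17, value 70
- #2+#4: mass 16, volume 12, value 69
Best: 81 sci.

81 sci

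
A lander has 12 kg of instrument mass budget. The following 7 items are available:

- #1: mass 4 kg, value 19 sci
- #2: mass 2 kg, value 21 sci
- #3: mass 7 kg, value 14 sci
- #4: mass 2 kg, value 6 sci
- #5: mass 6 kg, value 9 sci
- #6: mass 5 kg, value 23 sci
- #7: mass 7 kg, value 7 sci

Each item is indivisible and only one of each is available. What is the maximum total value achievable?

Check high-value combinations within 12 kg:
- #1+#2+#6: mass 4+2+5=11, value 19+21+23=63
- #2+#4+#6: mass 2+2+5=9, value 21+6+23=50
- #1+#2+#5: mass 4+2+6=12, value 19+21+9=49
- #1+#4+#6: mass 4+2+5=11, value 19+6+23=48
Best: 63 sci.

63 sci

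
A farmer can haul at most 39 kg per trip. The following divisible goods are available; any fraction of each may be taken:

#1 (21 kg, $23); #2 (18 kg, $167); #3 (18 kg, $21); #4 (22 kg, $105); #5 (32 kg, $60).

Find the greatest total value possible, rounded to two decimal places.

Take in order of value per unit:
- #2 (167/18 per unit): all 18 → value 167, running total 167.00
- #4 (105/22 per unit): 21 of 22 → value 21×105/22 = 100.2273, running total 267.23
Total 267.23.

267.23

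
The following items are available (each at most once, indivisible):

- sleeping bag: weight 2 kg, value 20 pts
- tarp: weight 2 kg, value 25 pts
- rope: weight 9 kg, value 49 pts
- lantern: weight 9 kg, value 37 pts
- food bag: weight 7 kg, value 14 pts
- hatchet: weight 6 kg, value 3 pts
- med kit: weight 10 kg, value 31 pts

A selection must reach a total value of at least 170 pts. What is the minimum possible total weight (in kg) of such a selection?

39

Subsets with value ≥ 170, sorted by total weight:
- sleeping bag+tarp+rope+lantern+food bag+med kit: weight 39, value 176
- sleeping bag+tarp+rope+lantern+food bag+hatchet+med kit: weight 45, value 179
Minimum weight: 39 kg.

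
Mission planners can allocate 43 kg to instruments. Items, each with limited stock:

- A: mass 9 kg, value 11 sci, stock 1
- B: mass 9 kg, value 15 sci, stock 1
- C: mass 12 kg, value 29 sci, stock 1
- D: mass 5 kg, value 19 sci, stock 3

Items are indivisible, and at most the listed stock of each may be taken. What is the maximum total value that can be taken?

101 sci

Top feasible selections:
- 1×B + 1×C + 3×D: mass 36, value 101
- 1×A + 1×C + 3×D: mass 36, value 97
Best: 101 sci.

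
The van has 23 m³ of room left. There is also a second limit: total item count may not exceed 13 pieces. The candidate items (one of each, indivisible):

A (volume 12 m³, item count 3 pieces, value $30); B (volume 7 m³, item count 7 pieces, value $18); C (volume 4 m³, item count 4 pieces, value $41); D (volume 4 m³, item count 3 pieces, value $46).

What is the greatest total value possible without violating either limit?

Feasible sets respecting both limits:
- A+C+D: volume 20, item count 10, value 117
- A+B+D: volume 23, item count 13, value 94
- C+D: volume 8, item count 7, value 87
Best: $117.

$117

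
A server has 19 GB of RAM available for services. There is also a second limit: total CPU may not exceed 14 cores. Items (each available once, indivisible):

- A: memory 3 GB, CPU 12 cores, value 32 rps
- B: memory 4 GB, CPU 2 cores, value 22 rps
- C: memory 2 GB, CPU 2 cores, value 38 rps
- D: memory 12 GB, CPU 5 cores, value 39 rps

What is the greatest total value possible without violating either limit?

Feasible sets respecting both limits:
- B+C+D: memory 18, CPU 9, value 99
- C+D: memory 14, CPU 7, value 77
- A+C: memory 5, CPU 14, value 70
- B+D: memory 16, CPU 7, value 61
Best: 99 rps.

99 rps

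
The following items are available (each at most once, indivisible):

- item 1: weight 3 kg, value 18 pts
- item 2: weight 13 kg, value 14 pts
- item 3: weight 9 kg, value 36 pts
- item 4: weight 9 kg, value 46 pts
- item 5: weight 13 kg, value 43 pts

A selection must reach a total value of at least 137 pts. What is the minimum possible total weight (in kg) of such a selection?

Subsets with value ≥ 137, sorted by total weight:
- item 1+item 3+item 4+item 5: weight 34, value 143
- item 2+item 3+item 4+item 5: weight 44, value 139
- item 1+item 2+item 3+item 4+item 5: weight 47, value 157
Minimum weight: 34 kg.

34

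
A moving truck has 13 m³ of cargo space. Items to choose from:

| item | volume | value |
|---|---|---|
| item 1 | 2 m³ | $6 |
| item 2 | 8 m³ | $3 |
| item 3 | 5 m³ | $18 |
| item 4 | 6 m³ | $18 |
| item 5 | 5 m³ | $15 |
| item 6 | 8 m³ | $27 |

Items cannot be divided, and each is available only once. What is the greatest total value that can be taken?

$45

This is a 0/1 knapsack; check combinations near the capacity.
- item 3+item 6: volume 5+8=13, value 18+27=45
- item 1+item 3+item 4: volume 2+5+6=13, value 6+18+18=42
- item 5+item 6: volume 5+8=13, value 15+27=42
- item 1+item 3+item 5: volume 2+5+5=12, value 6+18+15=39
- item 1+item 4+item 5: volume 2+6+5=13, value 6+18+15=39
Best: $45.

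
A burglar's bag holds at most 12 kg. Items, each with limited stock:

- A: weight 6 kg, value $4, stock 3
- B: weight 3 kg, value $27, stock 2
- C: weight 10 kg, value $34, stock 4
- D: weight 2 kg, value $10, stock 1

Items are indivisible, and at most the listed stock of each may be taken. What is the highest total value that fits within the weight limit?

$64

Best selections within weight 12 and stock limits:
- 2×B + 1×D: weight 8, value 64
- 1×A + 2×B: weight 12, value 58
Best: $64.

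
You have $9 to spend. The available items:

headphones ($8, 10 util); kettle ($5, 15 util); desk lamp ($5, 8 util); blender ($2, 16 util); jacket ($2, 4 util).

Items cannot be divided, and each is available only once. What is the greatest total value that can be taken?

35 util

Check high-value combinations within $9:
- kettle+blender+jacket: cost 5+2+2=9, value 15+16+4=35
- kettle+blender: cost 5+2=7, value 15+16=31
- desk lamp+blender+jacket: cost 5+2+2=9, value 8+16+4=28
- desk lamp+blender: cost 5+2=7, value 8+16=24
- blender+jacket: cost 2+2=4, value 16+4=20
Best: 35 util.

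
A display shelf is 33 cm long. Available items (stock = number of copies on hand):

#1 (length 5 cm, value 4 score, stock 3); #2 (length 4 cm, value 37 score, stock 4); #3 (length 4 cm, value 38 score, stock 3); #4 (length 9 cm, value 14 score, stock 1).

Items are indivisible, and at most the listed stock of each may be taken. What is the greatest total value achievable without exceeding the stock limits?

Top feasible selections:
- 1×#1 + 4×#2 + 3×#3: length 33, value 266
- 4×#2 + 3×#3: length 28, value 262
Best: 266 score.

266 score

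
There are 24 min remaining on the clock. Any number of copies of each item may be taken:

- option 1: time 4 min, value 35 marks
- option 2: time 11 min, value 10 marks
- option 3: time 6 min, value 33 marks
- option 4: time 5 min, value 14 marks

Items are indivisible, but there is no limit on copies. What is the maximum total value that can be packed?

210 marks

Best value-per-unit is option 1 at 35/4, and filling with it alone uses time 6×4=24. No mix of the others beats 6×35 = 210.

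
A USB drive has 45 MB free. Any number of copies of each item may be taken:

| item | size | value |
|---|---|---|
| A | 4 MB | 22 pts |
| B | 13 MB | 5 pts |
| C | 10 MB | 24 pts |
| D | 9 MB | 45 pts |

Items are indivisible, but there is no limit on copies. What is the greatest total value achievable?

243 pts

Best value-per-unit is A at 22/4; filling with it alone gives 11×22 = 242.
Optimal mix: 9×A + 1×D → size 45, value 243.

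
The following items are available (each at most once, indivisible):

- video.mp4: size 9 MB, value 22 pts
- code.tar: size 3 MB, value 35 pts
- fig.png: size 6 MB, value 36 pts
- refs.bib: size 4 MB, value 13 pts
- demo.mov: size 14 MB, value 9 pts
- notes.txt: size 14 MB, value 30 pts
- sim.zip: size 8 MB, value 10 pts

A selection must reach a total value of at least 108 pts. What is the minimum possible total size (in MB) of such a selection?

Subsets with value ≥ 108, sorted by total size:
- code.tar+fig.png+refs.bib+notes.txt: size 27, value 114
- video.mp4+code.tar+fig.png+refs.bib+sim.zip: size 30, value 116
Minimum size: 27 MB.

27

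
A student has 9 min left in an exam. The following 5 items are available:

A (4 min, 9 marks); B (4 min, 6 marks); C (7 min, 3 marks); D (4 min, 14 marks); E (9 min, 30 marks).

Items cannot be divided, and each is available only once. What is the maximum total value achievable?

This is a 0/1 knapsack; check combinations near the capacity.
- E: time 9, value 30
- A+D: time 4+4=8, value 9+14=23
- B+D: time 4+4=8, value 6+14=20
- A+B: time 4+4=8, value 9+6=15
Best: 30 marks.

30 marks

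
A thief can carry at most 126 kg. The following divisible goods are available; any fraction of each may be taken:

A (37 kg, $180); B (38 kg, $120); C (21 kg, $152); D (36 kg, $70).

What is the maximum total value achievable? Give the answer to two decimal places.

Take in order of value per unit:
- C (152/21 per unit): all 21 → value 152, running total 152.00
- A (180/37 per unit): all 37 → value 180, running total 332.00
- B (120/38 per unit): all 38 → value 120, running total 452.00
- D (70/36 per unit): 30 of 36 → value 30×70/36 = 58.3333, running total 510.33
Total 510.33.

510.33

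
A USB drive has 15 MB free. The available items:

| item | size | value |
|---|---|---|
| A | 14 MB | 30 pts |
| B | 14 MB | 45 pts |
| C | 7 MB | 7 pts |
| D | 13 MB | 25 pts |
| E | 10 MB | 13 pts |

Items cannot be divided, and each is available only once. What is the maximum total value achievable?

Check high-value combinations within 15 MB:
- B: size 14, value 45
- A: size 14, value 30
- D: size 13, value 25
- E: size 10, value 13
Best: 45 pts.

45 pts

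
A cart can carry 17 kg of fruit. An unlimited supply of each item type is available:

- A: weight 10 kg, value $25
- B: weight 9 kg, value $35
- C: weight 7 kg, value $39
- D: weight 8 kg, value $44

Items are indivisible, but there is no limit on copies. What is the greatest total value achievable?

$88

Best value-per-unit is C at 39/7; filling with it alone gives 2×39 = 78.
Optimal mix: 2×D → weight 16, value 88.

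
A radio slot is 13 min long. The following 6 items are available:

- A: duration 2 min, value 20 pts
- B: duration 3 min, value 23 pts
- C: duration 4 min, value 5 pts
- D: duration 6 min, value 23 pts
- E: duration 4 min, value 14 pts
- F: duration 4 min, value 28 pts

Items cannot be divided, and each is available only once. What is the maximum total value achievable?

Check high-value combinations within 13 min:
- A+B+E+F: duration 2+3+4+4=13, value 20+23+14+28=85
- A+B+C+F: duration 2+3+4+4=13, value 20+23+5+28=76
- B+D+F: duration 3+6+4=13, value 23+23+28=74
- A+B+F: duration 2+3+4=9, value 20+23+28=71
Best: 85 pts.

85 pts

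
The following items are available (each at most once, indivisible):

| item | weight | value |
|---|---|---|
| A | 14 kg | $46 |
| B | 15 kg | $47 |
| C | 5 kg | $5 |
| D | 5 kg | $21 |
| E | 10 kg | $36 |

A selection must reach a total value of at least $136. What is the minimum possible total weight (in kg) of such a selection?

44

Subsets with value ≥ 136, sorted by total weight:
- A+B+D+E: weight 44, value 150
- A+B+C+D+E: weight 49, value 155
Minimum weight: 44 kg.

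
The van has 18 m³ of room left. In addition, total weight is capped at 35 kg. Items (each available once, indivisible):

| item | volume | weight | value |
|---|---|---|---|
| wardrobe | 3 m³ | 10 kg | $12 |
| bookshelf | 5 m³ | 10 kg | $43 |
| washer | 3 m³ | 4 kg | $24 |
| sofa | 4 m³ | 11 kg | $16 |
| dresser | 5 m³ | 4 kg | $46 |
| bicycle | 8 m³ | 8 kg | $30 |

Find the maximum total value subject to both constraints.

$129

Feasible sets respecting both limits:
- bookshelf+washer+sofa+dresser: volume 17, weight 29, value 129
- wardrobe+bookshelf+washer+dresser: volume 16, weight 28, value 125
- bookshelf+dresser+bicycle: volume 18, weight 22, value 119
Best: $129.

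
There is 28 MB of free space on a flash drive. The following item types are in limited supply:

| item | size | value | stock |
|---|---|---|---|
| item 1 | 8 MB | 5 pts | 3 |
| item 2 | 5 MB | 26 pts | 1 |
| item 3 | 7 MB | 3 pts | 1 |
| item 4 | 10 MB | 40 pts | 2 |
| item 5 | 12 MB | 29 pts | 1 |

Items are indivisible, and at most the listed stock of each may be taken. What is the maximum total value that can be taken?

106 pts

Top feasible selections:
- 1×item 2 + 2×item 4: size 25, value 106
- 1×item 2 + 1×item 4 + 1×item 5: size 27, value 95
Best: 106 pts.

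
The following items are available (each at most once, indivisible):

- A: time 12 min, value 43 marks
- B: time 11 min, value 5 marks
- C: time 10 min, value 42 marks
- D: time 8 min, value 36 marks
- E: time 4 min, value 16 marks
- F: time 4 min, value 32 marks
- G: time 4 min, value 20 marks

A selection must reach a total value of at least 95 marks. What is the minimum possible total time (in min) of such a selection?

Subsets with value ≥ 95, sorted by total time:
- D+E+F+G: time 20, value 104
- A+F+G: time 20, value 95
Minimum time: 20 min.

20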